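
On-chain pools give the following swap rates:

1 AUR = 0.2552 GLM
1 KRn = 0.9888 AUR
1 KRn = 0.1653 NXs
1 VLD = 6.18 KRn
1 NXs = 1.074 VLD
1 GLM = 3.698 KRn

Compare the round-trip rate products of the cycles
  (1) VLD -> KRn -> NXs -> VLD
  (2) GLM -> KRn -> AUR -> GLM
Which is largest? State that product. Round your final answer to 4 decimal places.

1.0971

(1) 6.18 × 0.1653 × 1.074 = 1.09715
(2) 3.698 × 0.9888 × 0.2552 = 0.93316
Highest is cycle (1) at 1.0971 (>1, arbitrage).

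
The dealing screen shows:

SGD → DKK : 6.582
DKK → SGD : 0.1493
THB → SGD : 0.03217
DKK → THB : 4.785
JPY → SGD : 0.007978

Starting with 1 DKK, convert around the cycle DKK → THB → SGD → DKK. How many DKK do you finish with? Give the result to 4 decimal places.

1 DKK × 4.785 = 4.785 THB
4.785 THB × 0.03217 = 0.15393345 SGD
0.15393345 SGD × 6.582 = 1.0131899679 DKK

1.0132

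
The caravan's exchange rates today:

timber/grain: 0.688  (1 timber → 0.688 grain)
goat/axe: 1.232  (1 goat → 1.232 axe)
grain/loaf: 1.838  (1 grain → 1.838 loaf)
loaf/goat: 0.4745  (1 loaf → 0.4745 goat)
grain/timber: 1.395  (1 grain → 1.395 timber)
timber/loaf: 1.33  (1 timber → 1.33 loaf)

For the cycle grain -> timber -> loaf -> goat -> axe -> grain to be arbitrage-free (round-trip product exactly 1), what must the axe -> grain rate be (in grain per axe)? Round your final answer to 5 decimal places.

0.92199

Known legs of the cycle: 1.395 × 1.33 × 0.4745 × 1.232 = 1.0846079244
For no arbitrage the full-cycle product must be 1, so the missing rate is 1 / 1.0846079244 ≈ 0.9219922.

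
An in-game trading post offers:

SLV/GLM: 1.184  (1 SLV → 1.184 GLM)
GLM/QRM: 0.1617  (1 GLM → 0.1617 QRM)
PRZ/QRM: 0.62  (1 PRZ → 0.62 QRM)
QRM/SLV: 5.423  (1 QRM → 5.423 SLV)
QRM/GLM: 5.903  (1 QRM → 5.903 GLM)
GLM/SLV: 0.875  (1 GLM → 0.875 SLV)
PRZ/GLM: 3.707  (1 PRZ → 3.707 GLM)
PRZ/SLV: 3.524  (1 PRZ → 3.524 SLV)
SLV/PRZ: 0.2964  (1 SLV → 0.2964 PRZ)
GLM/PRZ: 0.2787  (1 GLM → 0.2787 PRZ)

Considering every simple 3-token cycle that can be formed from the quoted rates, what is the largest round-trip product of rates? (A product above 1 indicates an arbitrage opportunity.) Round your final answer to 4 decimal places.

PRZ→SLV→GLM→PRZ: 3.524 × 1.184 × 0.2787 = 1.16285
QRM→SLV→GLM→QRM: 5.423 × 1.184 × 0.1617 = 1.03825
QRM→GLM→PRZ→QRM: 5.903 × 0.2787 × 0.62 = 1.02000
QRM→SLV→PRZ→QRM: 5.423 × 0.2964 × 0.62 = 0.99657
PRZ→GLM→SLV→PRZ: 3.707 × 0.875 × 0.2964 = 0.96141
Maximum is PRZ→SLV→GLM→PRZ at 1.1629; arbitrage exists.

1.1629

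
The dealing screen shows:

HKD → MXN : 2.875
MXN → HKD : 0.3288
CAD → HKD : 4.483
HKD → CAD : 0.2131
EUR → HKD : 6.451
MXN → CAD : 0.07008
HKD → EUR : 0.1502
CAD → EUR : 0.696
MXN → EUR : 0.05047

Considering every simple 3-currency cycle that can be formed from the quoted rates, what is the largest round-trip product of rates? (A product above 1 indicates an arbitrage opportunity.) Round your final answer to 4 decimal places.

0.9568

HKD→CAD→EUR→HKD: 0.2131 × 0.696 × 6.451 = 0.95680
HKD→MXN→EUR→HKD: 2.875 × 0.05047 × 6.451 = 0.93605
HKD→MXN→CAD→HKD: 2.875 × 0.07008 × 4.483 = 0.90323
Maximum is HKD→CAD→EUR→HKD at 0.9568; no arbitrage — every cycle loses value.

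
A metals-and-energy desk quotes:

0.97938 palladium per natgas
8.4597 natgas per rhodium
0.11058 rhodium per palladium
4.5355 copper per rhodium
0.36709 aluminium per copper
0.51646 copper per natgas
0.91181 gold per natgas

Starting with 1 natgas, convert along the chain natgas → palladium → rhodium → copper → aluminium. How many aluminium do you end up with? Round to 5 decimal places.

0.18031

1 natgas × 0.97938 = 0.97938 palladium
0.97938 palladium × 0.11058 = 0.1082998404 rhodium
0.1082998404 rhodium × 4.5355 = 0.4911939261342 copper
0.4911939261342 copper × 0.36709 = 0.180312378344603478 aluminium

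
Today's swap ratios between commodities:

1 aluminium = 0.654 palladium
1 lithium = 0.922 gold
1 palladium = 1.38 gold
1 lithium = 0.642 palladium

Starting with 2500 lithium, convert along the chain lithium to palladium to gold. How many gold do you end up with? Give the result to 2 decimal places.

2214.90

2500 lithium × 0.642 = 1605 palladium
1605 palladium × 1.38 = 2214.9 gold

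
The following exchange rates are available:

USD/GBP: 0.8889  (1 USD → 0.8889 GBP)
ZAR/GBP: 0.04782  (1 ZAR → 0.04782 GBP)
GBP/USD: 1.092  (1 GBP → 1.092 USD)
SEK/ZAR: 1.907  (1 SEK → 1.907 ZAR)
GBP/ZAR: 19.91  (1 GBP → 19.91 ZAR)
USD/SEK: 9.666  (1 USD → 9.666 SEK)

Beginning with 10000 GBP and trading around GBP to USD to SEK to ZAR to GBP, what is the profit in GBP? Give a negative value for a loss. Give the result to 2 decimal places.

10000 GBP × 1.092 = 10920 USD
10920 USD × 9.666 = 105552.72 SEK
105552.72 SEK × 1.907 = 201289.03704 ZAR
201289.03704 ZAR × 0.04782 = 9625.6417512528 GBP
Net change: 9625.6417512528 − 10000 = -374.3582487472 GBP

-374.36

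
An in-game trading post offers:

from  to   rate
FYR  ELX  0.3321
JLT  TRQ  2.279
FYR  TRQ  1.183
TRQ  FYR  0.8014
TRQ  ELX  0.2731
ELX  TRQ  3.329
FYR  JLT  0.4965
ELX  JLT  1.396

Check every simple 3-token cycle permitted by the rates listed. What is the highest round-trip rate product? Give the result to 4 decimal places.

TRQ→FYR→JLT→TRQ: 0.8014 × 0.4965 × 2.279 = 0.90680
TRQ→FYR→ELX→TRQ: 0.8014 × 0.3321 × 3.329 = 0.88600
TRQ→ELX→JLT→TRQ: 0.2731 × 1.396 × 2.279 = 0.86886
Maximum is TRQ→FYR→JLT→TRQ at 0.9068; no arbitrage — every cycle loses value.

0.9068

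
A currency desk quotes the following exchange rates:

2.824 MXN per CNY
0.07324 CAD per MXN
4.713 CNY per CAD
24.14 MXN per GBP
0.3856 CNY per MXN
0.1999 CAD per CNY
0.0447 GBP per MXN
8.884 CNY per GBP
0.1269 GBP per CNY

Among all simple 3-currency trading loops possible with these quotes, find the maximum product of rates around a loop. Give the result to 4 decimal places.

MXN→CNY→GBP→MXN: 0.3856 × 0.1269 × 24.14 = 1.18123
MXN→GBP→CNY→MXN: 0.0447 × 8.884 × 2.824 = 1.12145
MXN→CAD→CNY→MXN: 0.07324 × 4.713 × 2.824 = 0.97479
Maximum is MXN→CNY→GBP→MXN at 1.1812; arbitrage exists.

1.1812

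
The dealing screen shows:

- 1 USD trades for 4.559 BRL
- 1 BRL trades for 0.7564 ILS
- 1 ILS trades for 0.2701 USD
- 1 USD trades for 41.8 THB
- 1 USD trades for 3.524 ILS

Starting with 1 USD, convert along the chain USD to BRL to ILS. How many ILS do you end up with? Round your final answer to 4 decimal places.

3.4484

1 USD × 4.559 = 4.559 BRL
4.559 BRL × 0.7564 = 3.4484276 ILS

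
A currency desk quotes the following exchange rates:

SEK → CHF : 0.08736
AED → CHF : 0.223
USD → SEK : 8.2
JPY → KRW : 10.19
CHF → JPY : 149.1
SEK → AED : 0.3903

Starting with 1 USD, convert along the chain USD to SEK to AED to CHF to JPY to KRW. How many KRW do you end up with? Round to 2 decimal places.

1084.35

1 USD × 8.2 = 8.2 SEK
8.2 SEK × 0.3903 = 3.20046 AED
3.20046 AED × 0.223 = 0.71370258 CHF
0.71370258 CHF × 149.1 = 106.413054678 JPY
106.413054678 JPY × 10.19 = 1084.34902716882 KRW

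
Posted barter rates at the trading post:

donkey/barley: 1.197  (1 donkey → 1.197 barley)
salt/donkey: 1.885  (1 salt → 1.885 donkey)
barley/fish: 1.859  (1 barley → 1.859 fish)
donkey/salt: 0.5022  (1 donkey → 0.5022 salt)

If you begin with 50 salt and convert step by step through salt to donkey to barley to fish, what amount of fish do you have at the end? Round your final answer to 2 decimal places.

209.73

50 salt × 1.885 = 94.25 donkey
94.25 donkey × 1.197 = 112.81725 barley
112.81725 barley × 1.859 = 209.72726775 fish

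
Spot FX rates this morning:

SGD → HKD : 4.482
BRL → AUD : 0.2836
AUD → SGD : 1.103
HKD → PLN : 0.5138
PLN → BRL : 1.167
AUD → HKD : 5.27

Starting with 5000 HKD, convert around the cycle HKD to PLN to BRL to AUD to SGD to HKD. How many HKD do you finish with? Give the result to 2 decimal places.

5000 HKD × 0.5138 = 2569 PLN
2569 PLN × 1.167 = 2998.023 BRL
2998.023 BRL × 0.2836 = 850.2393228 AUD
850.2393228 AUD × 1.103 = 937.8139730484 SGD
937.8139730484 SGD × 4.482 = 4203.2822272029288 HKD

4203.28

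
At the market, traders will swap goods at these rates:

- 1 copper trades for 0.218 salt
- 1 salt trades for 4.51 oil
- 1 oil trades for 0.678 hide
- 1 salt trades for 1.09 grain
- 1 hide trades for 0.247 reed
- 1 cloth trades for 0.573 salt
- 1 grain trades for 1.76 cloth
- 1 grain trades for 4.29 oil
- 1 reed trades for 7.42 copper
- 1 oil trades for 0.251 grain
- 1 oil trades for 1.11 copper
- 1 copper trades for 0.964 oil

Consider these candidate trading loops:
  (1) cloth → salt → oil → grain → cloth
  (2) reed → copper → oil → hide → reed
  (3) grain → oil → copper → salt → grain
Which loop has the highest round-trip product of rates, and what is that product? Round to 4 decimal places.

(1) 0.573 × 4.51 × 0.251 × 1.76 = 1.14161
(2) 7.42 × 0.964 × 0.678 × 0.247 = 1.19786
(3) 4.29 × 1.11 × 0.218 × 1.09 = 1.13152
Highest is cycle (2) at 1.1979 (>1, arbitrage).

1.1979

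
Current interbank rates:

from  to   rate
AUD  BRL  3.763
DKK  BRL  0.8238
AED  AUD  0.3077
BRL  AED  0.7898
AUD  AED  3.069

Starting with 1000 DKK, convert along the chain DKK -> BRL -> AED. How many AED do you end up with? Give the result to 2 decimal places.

1000 DKK × 0.8238 = 823.8 BRL
823.8 BRL × 0.7898 = 650.63724 AED

650.64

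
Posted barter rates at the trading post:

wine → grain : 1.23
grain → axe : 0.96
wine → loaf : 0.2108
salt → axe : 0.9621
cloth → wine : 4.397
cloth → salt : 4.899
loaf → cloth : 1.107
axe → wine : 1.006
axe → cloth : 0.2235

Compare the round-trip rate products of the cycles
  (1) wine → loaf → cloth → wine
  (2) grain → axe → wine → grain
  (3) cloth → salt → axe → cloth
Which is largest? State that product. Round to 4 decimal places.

(1) 0.2108 × 1.107 × 4.397 = 1.02606
(2) 0.96 × 1.006 × 1.23 = 1.18788
(3) 4.899 × 0.9621 × 0.2235 = 1.05343
Highest is cycle (2) at 1.1879 (>1, arbitrage).

1.1879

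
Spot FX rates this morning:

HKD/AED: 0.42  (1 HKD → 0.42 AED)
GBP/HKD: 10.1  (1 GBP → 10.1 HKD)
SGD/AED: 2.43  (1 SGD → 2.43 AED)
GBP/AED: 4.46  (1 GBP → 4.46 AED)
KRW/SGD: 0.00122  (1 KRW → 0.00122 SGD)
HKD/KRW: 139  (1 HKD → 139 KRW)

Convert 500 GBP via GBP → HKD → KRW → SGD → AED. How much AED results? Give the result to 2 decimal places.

2081.00

500 GBP × 10.1 = 5050 HKD
5050 HKD × 139 = 701950 KRW
701950 KRW × 0.00122 = 856.379 SGD
856.379 SGD × 2.43 = 2081.00097 AED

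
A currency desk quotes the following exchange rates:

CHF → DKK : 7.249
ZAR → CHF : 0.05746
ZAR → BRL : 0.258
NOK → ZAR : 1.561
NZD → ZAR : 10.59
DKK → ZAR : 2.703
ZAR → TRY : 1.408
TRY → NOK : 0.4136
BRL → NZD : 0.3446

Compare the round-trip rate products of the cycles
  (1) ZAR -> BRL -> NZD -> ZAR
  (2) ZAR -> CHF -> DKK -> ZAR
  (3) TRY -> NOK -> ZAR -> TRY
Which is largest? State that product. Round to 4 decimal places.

1.1259

(1) 0.258 × 0.3446 × 10.59 = 0.94152
(2) 0.05746 × 7.249 × 2.703 = 1.12587
(3) 0.4136 × 1.561 × 1.408 = 0.90905
Highest is cycle (2) at 1.1259 (>1, arbitrage).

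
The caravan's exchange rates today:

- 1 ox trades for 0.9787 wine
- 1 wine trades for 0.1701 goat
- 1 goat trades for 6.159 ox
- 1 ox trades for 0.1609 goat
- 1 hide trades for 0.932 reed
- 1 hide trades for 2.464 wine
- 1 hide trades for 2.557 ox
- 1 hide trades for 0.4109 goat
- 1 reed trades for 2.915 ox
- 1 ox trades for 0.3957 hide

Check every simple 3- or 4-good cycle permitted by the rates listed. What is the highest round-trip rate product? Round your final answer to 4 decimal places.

hide→reed→ox→hide: 0.932 × 2.915 × 0.3957 = 1.07503
ox→wine→goat→ox: 0.9787 × 0.1701 × 6.159 = 1.02533
hide→wine→goat→ox→hide: 2.464 × 0.1701 × 6.159 × 0.3957 = 1.02146
hide→goat→ox→hide: 0.4109 × 6.159 × 0.3957 = 1.00141
Maximum is hide→reed→ox→hide at 1.0750; arbitrage exists.

1.0750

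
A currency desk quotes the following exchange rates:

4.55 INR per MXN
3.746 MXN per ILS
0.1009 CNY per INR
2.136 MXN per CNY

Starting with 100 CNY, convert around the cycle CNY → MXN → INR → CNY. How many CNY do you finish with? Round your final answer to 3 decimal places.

100 CNY × 2.136 = 213.6 MXN
213.6 MXN × 4.55 = 971.88 INR
971.88 INR × 0.1009 = 98.062692 CNY

98.063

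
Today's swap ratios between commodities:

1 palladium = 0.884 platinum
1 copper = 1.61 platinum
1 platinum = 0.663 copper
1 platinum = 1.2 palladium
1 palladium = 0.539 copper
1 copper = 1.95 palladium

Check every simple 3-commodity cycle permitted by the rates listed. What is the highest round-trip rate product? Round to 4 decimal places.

platinum→copper→palladium→platinum: 0.663 × 1.95 × 0.884 = 1.14288
platinum→palladium→copper→platinum: 1.2 × 0.539 × 1.61 = 1.04135
Maximum is platinum→copper→palladium→platinum at 1.1429; arbitrage exists.

1.1429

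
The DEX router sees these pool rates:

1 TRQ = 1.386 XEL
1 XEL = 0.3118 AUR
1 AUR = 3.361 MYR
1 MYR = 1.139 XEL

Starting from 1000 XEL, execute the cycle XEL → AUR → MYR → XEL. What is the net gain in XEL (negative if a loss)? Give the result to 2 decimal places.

1000 XEL × 0.3118 = 311.8 AUR
311.8 AUR × 3.361 = 1047.9598 MYR
1047.9598 MYR × 1.139 = 1193.6262122 XEL
Net change: 1193.6262122 − 1000 = 193.6262122 XEL

193.63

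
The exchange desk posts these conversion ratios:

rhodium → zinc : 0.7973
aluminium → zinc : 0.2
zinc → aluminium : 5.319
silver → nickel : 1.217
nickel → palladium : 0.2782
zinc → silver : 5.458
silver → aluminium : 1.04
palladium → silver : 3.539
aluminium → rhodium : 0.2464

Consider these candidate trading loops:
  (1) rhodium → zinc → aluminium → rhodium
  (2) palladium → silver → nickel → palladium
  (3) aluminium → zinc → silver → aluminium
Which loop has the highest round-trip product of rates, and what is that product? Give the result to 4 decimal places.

(1) 0.7973 × 5.319 × 0.2464 = 1.04494
(2) 3.539 × 1.217 × 0.2782 = 1.19820
(3) 0.2 × 5.458 × 1.04 = 1.13526
Highest is cycle (2) at 1.1982 (>1, arbitrage).

1.1982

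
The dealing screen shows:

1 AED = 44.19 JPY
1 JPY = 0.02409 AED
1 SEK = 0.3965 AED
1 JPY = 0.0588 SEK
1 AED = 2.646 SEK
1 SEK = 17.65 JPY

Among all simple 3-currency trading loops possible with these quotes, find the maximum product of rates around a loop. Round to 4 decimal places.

SEK→JPY→AED→SEK: 17.65 × 0.02409 × 2.646 = 1.12505
SEK→AED→JPY→SEK: 0.3965 × 44.19 × 0.0588 = 1.03025
Maximum is SEK→JPY→AED→SEK at 1.1250; arbitrage exists.

1.1250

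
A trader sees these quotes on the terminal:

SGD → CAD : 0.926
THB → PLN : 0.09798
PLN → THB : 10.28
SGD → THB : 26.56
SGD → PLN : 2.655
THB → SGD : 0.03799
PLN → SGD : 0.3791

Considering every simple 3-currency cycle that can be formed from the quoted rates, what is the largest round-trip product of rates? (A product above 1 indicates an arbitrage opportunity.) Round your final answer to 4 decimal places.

1.0369

PLN→THB→SGD→PLN: 10.28 × 0.03799 × 2.655 = 1.03688
PLN→SGD→THB→PLN: 0.3791 × 26.56 × 0.09798 = 0.98655
Maximum is PLN→THB→SGD→PLN at 1.0369; arbitrage exists.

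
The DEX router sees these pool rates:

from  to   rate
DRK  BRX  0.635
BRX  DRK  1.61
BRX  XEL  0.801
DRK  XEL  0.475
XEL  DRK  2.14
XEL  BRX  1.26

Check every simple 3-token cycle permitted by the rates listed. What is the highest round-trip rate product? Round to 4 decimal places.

1.0885

XEL→DRK→BRX→XEL: 2.14 × 0.635 × 0.801 = 1.08848
XEL→BRX→DRK→XEL: 1.26 × 1.61 × 0.475 = 0.96359
Maximum is XEL→DRK→BRX→XEL at 1.0885; arbitrage exists.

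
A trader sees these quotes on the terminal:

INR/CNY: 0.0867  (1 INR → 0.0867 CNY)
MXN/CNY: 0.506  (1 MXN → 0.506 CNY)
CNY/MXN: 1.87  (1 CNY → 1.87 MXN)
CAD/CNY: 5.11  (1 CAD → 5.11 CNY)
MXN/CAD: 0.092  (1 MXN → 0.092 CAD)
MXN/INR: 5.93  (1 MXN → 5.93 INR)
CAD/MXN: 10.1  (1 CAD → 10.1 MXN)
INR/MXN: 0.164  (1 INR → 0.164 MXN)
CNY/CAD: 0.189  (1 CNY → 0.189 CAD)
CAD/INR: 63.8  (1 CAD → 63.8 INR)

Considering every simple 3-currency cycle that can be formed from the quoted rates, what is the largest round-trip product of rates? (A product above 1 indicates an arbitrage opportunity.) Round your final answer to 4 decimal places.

INR→CNY→CAD→INR: 0.0867 × 0.189 × 63.8 = 1.04545
CNY→CAD→MXN→CNY: 0.189 × 10.1 × 0.506 = 0.96590
INR→MXN→CAD→INR: 0.164 × 0.092 × 63.8 = 0.96261
INR→CNY→MXN→INR: 0.0867 × 1.87 × 5.93 = 0.96142
CNY→MXN→CAD→CNY: 1.87 × 0.092 × 5.11 = 0.87912
Maximum is INR→CNY→CAD→INR at 1.0454; arbitrage exists.

1.0454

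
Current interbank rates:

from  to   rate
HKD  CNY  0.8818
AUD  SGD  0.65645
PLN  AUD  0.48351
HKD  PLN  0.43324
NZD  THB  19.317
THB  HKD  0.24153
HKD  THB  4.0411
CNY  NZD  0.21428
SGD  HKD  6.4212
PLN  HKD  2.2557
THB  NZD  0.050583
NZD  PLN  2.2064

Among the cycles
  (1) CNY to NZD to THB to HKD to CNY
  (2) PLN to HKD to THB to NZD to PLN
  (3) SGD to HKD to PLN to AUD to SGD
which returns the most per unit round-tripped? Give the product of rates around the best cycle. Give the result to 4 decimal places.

1.0173

(1) 0.21428 × 19.317 × 0.24153 × 0.8818 = 0.88158
(2) 2.2557 × 4.0411 × 0.050583 × 2.2064 = 1.01735
(3) 6.4212 × 0.43324 × 0.48351 × 0.65645 = 0.88298
Highest is cycle (2) at 1.0173 (>1, arbitrage).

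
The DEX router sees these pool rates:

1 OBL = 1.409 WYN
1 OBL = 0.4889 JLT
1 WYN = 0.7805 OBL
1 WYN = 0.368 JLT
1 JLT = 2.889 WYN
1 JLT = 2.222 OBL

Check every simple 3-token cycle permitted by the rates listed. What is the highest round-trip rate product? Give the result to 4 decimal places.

1.1521

OBL→WYN→JLT→OBL: 1.409 × 0.368 × 2.222 = 1.15213
OBL→JLT→WYN→OBL: 0.4889 × 2.889 × 0.7805 = 1.10240
Maximum is OBL→WYN→JLT→OBL at 1.1521; arbitrage exists.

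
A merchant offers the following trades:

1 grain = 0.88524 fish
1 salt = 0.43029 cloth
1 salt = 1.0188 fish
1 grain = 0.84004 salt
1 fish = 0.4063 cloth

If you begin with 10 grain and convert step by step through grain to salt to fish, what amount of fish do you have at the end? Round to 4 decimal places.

10 grain × 0.84004 = 8.4004 salt
8.4004 salt × 1.0188 = 8.55832752 fish

8.5583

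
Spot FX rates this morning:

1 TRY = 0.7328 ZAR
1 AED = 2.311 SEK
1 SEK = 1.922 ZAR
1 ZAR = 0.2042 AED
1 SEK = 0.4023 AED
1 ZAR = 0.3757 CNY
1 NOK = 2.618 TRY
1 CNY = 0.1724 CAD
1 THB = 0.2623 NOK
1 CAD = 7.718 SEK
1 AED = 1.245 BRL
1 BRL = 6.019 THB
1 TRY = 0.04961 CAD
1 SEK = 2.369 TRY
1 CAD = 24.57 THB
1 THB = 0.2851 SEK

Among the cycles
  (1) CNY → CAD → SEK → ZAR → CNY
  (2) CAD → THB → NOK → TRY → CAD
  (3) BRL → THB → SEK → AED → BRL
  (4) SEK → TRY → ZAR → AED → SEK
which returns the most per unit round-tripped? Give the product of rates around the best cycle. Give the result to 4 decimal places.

(1) 0.1724 × 7.718 × 1.922 × 0.3757 = 0.96081
(2) 24.57 × 0.2623 × 2.618 × 0.04961 = 0.83703
(3) 6.019 × 0.2851 × 0.4023 × 1.245 = 0.85949
(4) 2.369 × 0.7328 × 0.2042 × 2.311 = 0.81923
Highest is cycle (1) at 0.9608 (≤1, no arbitrage).

0.9608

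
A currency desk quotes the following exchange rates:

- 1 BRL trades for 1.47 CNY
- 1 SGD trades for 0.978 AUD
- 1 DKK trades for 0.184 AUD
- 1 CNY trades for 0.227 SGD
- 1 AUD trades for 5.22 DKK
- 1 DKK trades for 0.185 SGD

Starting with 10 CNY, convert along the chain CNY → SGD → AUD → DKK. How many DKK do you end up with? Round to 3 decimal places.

11.589

10 CNY × 0.227 = 2.27 SGD
2.27 SGD × 0.978 = 2.22006 AUD
2.22006 AUD × 5.22 = 11.5887132 DKK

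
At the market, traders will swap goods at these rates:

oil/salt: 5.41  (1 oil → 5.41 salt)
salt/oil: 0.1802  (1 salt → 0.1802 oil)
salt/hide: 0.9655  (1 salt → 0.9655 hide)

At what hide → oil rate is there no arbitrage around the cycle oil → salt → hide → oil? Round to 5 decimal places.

Known legs of the cycle: 5.41 × 0.9655 = 5.223355
For no arbitrage the full-cycle product must be 1, so the missing rate is 1 / 5.223355 ≈ 0.1914478.

0.19145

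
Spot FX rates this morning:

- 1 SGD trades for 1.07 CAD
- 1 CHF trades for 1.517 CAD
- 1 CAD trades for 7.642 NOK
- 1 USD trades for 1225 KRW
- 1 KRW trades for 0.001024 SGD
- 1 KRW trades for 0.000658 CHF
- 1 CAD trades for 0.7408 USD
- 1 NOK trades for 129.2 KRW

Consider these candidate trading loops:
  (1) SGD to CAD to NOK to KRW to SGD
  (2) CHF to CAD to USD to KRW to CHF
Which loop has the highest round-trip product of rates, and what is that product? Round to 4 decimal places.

(1) 1.07 × 7.642 × 129.2 × 0.001024 = 1.08182
(2) 1.517 × 0.7408 × 1225 × 0.000658 = 0.90583
Highest is cycle (1) at 1.0818 (>1, arbitrage).

1.0818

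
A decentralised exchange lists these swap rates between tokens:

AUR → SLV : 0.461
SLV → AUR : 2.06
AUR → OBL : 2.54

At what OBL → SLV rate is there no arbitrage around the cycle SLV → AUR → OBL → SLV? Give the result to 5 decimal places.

Known legs of the cycle: 2.06 × 2.54 = 5.2324
For no arbitrage the full-cycle product must be 1, so the missing rate is 1 / 5.2324 ≈ 0.1911169.

0.19112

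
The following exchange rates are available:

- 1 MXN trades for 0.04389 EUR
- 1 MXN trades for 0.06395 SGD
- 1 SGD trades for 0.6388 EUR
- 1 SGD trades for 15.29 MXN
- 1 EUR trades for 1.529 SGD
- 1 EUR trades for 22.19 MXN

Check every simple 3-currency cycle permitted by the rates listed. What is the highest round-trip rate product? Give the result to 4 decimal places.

1.0261

EUR→SGD→MXN→EUR: 1.529 × 15.29 × 0.04389 = 1.02608
EUR→MXN→SGD→EUR: 22.19 × 0.06395 × 0.6388 = 0.90649
Maximum is EUR→SGD→MXN→EUR at 1.0261; arbitrage exists.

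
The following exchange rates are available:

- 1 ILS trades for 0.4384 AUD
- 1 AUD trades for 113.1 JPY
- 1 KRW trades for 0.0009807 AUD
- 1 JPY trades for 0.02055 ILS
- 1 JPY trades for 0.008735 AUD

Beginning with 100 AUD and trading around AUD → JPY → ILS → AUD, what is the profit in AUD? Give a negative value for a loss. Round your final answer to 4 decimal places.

100 AUD × 113.1 = 11310 JPY
11310 JPY × 0.02055 = 232.4205 ILS
232.4205 ILS × 0.4384 = 101.8931472 AUD
Net change: 101.8931472 − 100 = 1.8931472 AUD

1.8931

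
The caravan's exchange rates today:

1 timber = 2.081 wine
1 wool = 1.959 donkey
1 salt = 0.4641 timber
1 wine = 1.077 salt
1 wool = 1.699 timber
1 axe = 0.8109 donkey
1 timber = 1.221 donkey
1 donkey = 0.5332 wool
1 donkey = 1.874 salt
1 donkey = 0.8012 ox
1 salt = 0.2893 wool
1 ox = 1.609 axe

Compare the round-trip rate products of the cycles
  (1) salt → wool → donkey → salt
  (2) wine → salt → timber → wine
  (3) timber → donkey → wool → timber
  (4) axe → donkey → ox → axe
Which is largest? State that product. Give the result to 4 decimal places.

1.1061

(1) 0.2893 × 1.959 × 1.874 = 1.06207
(2) 1.077 × 0.4641 × 2.081 = 1.04016
(3) 1.221 × 0.5332 × 1.699 = 1.10611
(4) 0.8109 × 0.8012 × 1.609 = 1.04536
Highest is cycle (3) at 1.1061 (>1, arbitrage).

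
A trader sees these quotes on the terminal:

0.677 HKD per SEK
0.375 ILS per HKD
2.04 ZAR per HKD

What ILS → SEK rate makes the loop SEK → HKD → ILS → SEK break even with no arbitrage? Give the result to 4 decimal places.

3.9389

Known legs of the cycle: 0.677 × 0.375 = 0.253875
For no arbitrage the full-cycle product must be 1, so the missing rate is 1 / 0.253875 ≈ 3.938946.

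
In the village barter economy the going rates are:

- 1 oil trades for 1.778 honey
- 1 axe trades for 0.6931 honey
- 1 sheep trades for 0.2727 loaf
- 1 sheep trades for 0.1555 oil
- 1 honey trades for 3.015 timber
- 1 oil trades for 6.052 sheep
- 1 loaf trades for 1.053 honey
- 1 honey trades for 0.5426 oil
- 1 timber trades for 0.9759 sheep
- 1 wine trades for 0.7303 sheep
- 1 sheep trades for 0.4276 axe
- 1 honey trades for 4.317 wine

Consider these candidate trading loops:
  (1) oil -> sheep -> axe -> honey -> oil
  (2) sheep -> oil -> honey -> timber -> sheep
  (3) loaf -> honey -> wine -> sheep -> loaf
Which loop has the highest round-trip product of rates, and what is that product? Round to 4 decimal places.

0.9732

(1) 6.052 × 0.4276 × 0.6931 × 0.5426 = 0.97322
(2) 0.1555 × 1.778 × 3.015 × 0.9759 = 0.81349
(3) 1.053 × 4.317 × 0.7303 × 0.2727 = 0.90531
Highest is cycle (1) at 0.9732 (≤1, no arbitrage).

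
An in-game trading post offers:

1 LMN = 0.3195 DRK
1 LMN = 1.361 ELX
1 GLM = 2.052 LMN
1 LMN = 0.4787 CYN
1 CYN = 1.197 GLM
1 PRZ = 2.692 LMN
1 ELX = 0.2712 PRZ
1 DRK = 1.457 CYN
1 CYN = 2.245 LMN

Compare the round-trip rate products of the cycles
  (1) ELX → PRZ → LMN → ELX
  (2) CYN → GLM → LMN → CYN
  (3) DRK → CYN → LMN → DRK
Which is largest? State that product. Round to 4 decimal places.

(1) 0.2712 × 2.692 × 1.361 = 0.99363
(2) 1.197 × 2.052 × 0.4787 = 1.17580
(3) 1.457 × 2.245 × 0.3195 = 1.04507
Highest is cycle (2) at 1.1758 (>1, arbitrage).

1.1758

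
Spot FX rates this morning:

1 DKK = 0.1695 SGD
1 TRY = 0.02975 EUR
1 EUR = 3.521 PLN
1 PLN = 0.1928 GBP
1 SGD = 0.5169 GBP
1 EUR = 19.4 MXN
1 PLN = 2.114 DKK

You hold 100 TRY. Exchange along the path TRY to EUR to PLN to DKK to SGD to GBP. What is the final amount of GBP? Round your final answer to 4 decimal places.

100 TRY × 0.02975 = 2.975 EUR
2.975 EUR × 3.521 = 10.474975 PLN
10.474975 PLN × 2.114 = 22.14409715 DKK
22.14409715 DKK × 0.1695 = 3.753424466925 SGD
3.753424466925 SGD × 0.5169 = 1.9401451069535325 GBP

1.9401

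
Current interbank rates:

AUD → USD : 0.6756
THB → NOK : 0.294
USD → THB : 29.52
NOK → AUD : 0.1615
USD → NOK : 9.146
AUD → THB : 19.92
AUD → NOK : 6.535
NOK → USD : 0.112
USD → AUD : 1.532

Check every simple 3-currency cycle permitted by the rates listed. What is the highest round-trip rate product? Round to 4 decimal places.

AUD→NOK→USD→AUD: 6.535 × 0.112 × 1.532 = 1.12130
AUD→USD→NOK→AUD: 0.6756 × 9.146 × 0.1615 = 0.99791
THB→NOK→USD→THB: 0.294 × 0.112 × 29.52 = 0.97203
AUD→THB→NOK→AUD: 19.92 × 0.294 × 0.1615 = 0.94582
Maximum is AUD→NOK→USD→AUD at 1.1213; arbitrage exists.

1.1213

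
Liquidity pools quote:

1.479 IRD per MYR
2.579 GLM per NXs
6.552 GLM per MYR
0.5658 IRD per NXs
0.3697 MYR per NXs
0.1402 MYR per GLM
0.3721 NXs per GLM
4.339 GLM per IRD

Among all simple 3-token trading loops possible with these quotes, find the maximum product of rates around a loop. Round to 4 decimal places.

NXs→IRD→GLM→NXs: 0.5658 × 4.339 × 0.3721 = 0.91351
MYR→GLM→NXs→MYR: 6.552 × 0.3721 × 0.3697 = 0.90133
MYR→IRD→GLM→MYR: 1.479 × 4.339 × 0.1402 = 0.89972
Maximum is NXs→IRD→GLM→NXs at 0.9135; no arbitrage — every cycle loses value.

0.9135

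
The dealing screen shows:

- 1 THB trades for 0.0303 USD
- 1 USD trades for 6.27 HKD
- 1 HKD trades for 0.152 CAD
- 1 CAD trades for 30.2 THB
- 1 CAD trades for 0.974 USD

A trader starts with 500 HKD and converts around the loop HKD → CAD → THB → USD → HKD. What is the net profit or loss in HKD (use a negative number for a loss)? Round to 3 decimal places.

500 HKD × 0.152 = 76 CAD
76 CAD × 30.2 = 2295.2 THB
2295.2 THB × 0.0303 = 69.54456 USD
69.54456 USD × 6.27 = 436.0443912 HKD
Net change: 436.0443912 − 500 = -63.9556088 HKD

-63.956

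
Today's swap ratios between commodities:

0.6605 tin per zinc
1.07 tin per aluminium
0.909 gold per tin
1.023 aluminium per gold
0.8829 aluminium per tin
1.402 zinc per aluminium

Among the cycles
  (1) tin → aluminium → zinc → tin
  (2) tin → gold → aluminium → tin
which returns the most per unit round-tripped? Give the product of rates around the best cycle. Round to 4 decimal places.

(1) 0.8829 × 1.402 × 0.6605 = 0.81758
(2) 0.909 × 1.023 × 1.07 = 0.99500
Highest is cycle (2) at 0.9950 (≤1, no arbitrage).

0.9950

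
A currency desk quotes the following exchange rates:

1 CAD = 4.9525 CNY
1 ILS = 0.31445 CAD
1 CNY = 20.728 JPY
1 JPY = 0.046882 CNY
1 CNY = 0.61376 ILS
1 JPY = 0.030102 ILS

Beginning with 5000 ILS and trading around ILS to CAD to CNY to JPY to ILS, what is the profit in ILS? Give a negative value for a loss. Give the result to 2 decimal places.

5000 ILS × 0.31445 = 1572.25 CAD
1572.25 CAD × 4.9525 = 7786.568125 CNY
7786.568125 CNY × 20.728 = 161399.984095 JPY
161399.984095 JPY × 0.030102 = 4858.46232122769 ILS
Net change: 4858.46232122769 − 5000 = -141.53767877231 ILS

-141.54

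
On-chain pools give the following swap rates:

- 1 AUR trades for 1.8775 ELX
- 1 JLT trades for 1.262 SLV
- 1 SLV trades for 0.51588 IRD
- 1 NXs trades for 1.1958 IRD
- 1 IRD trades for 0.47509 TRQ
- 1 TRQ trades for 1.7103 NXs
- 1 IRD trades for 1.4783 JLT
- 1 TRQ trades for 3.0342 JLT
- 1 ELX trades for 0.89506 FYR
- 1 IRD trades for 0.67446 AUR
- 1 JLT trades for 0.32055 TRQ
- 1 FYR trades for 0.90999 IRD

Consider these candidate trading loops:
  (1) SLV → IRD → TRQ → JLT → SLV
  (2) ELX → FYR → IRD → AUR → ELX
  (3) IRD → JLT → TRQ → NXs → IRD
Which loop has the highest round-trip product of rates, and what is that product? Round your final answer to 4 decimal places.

1.0314

(1) 0.51588 × 0.47509 × 3.0342 × 1.262 = 0.93849
(2) 0.89506 × 0.90999 × 0.67446 × 1.8775 = 1.03139
(3) 1.4783 × 0.32055 × 1.7103 × 1.1958 = 0.96915
Highest is cycle (2) at 1.0314 (>1, arbitrage).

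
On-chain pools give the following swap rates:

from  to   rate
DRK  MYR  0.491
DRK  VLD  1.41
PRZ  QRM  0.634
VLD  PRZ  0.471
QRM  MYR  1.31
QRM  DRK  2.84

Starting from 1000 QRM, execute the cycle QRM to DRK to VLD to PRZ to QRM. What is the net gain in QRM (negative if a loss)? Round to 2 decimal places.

1000 QRM × 2.84 = 2840 DRK
2840 DRK × 1.41 = 4004.4 VLD
4004.4 VLD × 0.471 = 1886.0724 PRZ
1886.0724 PRZ × 0.634 = 1195.7699016 QRM
Net change: 1195.7699016 − 1000 = 195.7699016 QRM

195.77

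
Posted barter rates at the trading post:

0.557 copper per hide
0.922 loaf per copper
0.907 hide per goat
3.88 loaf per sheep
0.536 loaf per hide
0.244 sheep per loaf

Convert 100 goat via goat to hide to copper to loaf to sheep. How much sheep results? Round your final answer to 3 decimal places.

100 goat × 0.907 = 90.7 hide
90.7 hide × 0.557 = 50.5199 copper
50.5199 copper × 0.922 = 46.5793478 loaf
46.5793478 loaf × 0.244 = 11.3653608632 sheep

11.365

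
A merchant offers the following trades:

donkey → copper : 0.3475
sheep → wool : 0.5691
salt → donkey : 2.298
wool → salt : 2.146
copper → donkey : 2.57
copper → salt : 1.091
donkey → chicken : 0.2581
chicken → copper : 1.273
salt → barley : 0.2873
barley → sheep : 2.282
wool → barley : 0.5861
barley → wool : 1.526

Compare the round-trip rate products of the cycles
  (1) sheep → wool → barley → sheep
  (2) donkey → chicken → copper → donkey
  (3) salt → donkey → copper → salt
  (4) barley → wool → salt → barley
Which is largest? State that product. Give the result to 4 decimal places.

(1) 0.5691 × 0.5861 × 2.282 = 0.76116
(2) 0.2581 × 1.273 × 2.57 = 0.84440
(3) 2.298 × 0.3475 × 1.091 = 0.87122
(4) 1.526 × 2.146 × 0.2873 = 0.94085
Highest is cycle (4) at 0.9408 (≤1, no arbitrage).

0.9408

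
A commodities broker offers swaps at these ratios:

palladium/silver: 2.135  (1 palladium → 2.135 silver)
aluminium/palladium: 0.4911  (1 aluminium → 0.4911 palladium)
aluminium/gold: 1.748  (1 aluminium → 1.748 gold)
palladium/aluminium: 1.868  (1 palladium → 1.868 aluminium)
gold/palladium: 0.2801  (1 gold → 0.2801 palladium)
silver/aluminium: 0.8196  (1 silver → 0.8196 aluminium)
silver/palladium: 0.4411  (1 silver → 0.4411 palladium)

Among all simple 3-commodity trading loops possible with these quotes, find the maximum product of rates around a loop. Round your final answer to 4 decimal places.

gold→palladium→aluminium→gold: 0.2801 × 1.868 × 1.748 = 0.91460
silver→aluminium→palladium→silver: 0.8196 × 0.4911 × 2.135 = 0.85935
Maximum is gold→palladium→aluminium→gold at 0.9146; no arbitrage — every cycle loses value.

0.9146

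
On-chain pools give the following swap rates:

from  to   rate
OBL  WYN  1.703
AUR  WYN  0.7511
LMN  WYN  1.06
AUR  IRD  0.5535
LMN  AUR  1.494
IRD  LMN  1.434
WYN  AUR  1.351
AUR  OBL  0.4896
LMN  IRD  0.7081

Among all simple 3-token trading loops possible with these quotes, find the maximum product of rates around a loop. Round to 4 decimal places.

IRD→LMN→AUR→IRD: 1.434 × 1.494 × 0.5535 = 1.18582
AUR→OBL→WYN→AUR: 0.4896 × 1.703 × 1.351 = 1.12645
Maximum is IRD→LMN→AUR→IRD at 1.1858; arbitrage exists.

1.1858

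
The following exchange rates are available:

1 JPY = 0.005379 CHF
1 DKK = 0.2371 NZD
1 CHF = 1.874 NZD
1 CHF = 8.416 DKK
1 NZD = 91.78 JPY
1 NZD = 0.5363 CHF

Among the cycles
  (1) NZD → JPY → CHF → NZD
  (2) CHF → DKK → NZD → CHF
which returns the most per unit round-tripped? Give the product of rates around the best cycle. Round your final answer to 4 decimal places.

(1) 91.78 × 0.005379 × 1.874 = 0.92516
(2) 8.416 × 0.2371 × 0.5363 = 1.07015
Highest is cycle (2) at 1.0702 (>1, arbitrage).

1.0702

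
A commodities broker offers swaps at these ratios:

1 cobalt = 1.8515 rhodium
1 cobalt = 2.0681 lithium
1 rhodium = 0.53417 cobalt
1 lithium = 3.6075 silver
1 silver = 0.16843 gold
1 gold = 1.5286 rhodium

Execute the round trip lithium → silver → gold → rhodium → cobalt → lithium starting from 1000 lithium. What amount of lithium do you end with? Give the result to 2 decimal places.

1026.06

1000 lithium × 3.6075 = 3607.5 silver
3607.5 silver × 0.16843 = 607.611225 gold
607.611225 gold × 1.5286 = 928.794518535 rhodium
928.794518535 rhodium × 0.53417 = 496.13416796584095 cobalt
496.13416796584095 cobalt × 2.0681 = 1026.055072770155668695 lithium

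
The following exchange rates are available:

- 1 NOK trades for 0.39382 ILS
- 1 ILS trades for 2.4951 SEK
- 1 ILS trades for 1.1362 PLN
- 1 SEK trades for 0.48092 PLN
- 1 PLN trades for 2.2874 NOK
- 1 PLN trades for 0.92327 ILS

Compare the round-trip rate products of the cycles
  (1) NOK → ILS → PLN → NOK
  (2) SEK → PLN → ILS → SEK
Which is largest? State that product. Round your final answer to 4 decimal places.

(1) 0.39382 × 1.1362 × 2.2874 = 1.02352
(2) 0.48092 × 0.92327 × 2.4951 = 1.10787
Highest is cycle (2) at 1.1079 (>1, arbitrage).

1.1079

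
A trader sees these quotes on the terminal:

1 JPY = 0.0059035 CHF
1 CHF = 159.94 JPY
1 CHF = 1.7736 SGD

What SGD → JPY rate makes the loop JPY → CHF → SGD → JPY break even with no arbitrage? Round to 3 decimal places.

Known legs of the cycle: 0.0059035 × 1.7736 = 0.0104704476
For no arbitrage the full-cycle product must be 1, so the missing rate is 1 / 0.0104704476 ≈ 95.50690.

95.507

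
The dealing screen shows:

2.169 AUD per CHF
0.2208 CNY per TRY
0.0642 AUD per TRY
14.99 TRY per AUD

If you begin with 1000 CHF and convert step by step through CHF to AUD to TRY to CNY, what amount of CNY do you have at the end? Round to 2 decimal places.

1000 CHF × 2.169 = 2169 AUD
2169 AUD × 14.99 = 32513.31 TRY
32513.31 TRY × 0.2208 = 7178.938848 CNY

7178.94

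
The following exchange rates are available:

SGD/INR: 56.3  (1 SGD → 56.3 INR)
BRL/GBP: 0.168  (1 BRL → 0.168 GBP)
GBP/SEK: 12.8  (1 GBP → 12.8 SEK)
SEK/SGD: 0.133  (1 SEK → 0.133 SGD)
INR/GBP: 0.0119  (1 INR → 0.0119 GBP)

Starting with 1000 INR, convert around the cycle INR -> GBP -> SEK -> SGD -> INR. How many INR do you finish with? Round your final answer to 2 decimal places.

1000 INR × 0.0119 = 11.9 GBP
11.9 GBP × 12.8 = 152.32 SEK
152.32 SEK × 0.133 = 20.25856 SGD
20.25856 SGD × 56.3 = 1140.556928 INR

1140.56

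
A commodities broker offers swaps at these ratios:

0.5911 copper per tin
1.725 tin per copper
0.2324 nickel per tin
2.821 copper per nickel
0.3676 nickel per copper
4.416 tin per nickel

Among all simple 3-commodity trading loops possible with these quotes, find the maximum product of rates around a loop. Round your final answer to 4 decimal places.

1.1309

tin→nickel→copper→tin: 0.2324 × 2.821 × 1.725 = 1.13091
tin→copper→nickel→tin: 0.5911 × 0.3676 × 4.416 = 0.95955
Maximum is tin→nickel→copper→tin at 1.1309; arbitrage exists.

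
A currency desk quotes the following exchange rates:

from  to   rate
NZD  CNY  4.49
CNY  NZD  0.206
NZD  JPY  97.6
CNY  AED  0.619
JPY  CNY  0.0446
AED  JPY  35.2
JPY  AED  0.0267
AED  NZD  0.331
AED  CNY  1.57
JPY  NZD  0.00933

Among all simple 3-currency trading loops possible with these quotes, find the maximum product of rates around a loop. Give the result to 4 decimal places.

0.9718

JPY→CNY→AED→JPY: 0.0446 × 0.619 × 35.2 = 0.97178
AED→NZD→CNY→AED: 0.331 × 4.49 × 0.619 = 0.91995
JPY→CNY→NZD→JPY: 0.0446 × 0.206 × 97.6 = 0.89671
JPY→AED→NZD→JPY: 0.0267 × 0.331 × 97.6 = 0.86256
Maximum is JPY→CNY→AED→JPY at 0.9718; no arbitrage — every cycle loses value.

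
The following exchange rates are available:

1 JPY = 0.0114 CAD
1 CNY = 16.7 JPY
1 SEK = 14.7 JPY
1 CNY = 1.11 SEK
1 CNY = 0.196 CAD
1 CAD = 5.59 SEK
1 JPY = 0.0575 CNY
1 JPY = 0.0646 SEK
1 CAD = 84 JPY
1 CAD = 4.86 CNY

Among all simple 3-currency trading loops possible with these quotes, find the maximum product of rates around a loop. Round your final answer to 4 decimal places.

0.9467

CAD→JPY→CNY→CAD: 84 × 0.0575 × 0.196 = 0.94668
CNY→SEK→JPY→CNY: 1.11 × 14.7 × 0.0575 = 0.93823
CAD→SEK→JPY→CAD: 5.59 × 14.7 × 0.0114 = 0.93677
CAD→CNY→JPY→CAD: 4.86 × 16.7 × 0.0114 = 0.92525
Maximum is CAD→JPY→CNY→CAD at 0.9467; no arbitrage — every cycle loses value.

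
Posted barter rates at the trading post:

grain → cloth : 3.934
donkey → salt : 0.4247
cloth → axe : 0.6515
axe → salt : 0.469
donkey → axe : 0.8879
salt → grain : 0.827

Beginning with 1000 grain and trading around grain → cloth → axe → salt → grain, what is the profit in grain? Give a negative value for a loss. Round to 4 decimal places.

1000 grain × 3.934 = 3934 cloth
3934 cloth × 0.6515 = 2563.001 axe
2563.001 axe × 0.469 = 1202.047469 salt
1202.047469 salt × 0.827 = 994.093256863 grain
Net change: 994.093256863 − 1000 = -5.906743137 grain

-5.9067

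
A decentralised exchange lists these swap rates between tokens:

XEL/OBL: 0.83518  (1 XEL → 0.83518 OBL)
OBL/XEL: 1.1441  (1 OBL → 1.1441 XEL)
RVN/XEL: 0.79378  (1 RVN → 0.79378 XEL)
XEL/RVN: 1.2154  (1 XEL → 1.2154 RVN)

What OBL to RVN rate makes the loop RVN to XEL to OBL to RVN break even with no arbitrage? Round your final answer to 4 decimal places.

1.5084

Known legs of the cycle: 0.79378 × 0.83518 = 0.6629491804
For no arbitrage the full-cycle product must be 1, so the missing rate is 1 / 0.6629491804 ≈ 1.508411.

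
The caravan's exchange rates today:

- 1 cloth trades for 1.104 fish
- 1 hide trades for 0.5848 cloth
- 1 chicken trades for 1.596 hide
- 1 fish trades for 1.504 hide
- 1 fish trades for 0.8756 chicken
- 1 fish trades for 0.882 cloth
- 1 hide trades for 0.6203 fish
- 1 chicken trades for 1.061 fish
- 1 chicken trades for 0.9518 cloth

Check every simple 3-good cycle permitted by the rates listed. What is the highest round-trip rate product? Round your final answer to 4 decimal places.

hide→cloth→fish→hide: 0.5848 × 1.104 × 1.504 = 0.97101
fish→chicken→cloth→fish: 0.8756 × 0.9518 × 1.104 = 0.92007
hide→fish→chicken→hide: 0.6203 × 0.8756 × 1.596 = 0.86684
Maximum is hide→cloth→fish→hide at 0.9710; no arbitrage — every cycle loses value.

0.9710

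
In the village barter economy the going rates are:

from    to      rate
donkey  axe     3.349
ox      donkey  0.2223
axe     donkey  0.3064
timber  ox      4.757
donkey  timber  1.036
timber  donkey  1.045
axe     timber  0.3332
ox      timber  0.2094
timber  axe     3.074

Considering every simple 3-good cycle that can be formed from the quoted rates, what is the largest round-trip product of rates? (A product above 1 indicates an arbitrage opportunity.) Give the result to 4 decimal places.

donkey→axe→timber→donkey: 3.349 × 0.3332 × 1.045 = 1.16610
donkey→timber→ox→donkey: 1.036 × 4.757 × 0.2223 = 1.09555
donkey→timber→axe→donkey: 1.036 × 3.074 × 0.3064 = 0.97578
Maximum is donkey→axe→timber→donkey at 1.1661; arbitrage exists.

1.1661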